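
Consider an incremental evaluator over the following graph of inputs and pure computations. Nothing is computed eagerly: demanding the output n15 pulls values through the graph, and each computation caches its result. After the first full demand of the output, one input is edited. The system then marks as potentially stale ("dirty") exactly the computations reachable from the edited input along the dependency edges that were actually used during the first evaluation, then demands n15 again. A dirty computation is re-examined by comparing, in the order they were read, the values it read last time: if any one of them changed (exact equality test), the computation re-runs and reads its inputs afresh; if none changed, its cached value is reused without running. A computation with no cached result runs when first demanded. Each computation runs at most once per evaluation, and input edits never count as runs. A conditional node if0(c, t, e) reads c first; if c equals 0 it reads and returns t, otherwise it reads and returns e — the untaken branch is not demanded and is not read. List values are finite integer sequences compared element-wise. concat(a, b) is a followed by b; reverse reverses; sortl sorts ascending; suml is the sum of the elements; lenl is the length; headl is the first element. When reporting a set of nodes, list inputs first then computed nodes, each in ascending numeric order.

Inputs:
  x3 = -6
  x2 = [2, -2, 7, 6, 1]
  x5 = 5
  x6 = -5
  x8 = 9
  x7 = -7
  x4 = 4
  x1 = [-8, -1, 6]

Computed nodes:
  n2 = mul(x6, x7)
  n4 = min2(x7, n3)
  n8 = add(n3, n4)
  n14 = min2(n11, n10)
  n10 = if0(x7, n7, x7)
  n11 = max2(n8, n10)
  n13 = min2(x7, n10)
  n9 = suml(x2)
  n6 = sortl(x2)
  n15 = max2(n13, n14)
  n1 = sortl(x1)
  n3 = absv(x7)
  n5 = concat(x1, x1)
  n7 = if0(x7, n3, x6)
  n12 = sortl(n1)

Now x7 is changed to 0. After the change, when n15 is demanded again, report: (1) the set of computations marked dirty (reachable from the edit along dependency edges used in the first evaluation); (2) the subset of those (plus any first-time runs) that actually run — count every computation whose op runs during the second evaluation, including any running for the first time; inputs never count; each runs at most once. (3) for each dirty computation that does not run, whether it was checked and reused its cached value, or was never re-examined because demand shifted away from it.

Initial pass — values computed on the first demand:
  n3 = absv(-7) = 7
  n4 = min2(-7, 7) = -7
  n8 = add(7, -7) = 0
  n10 = if0(x7=-7 -> else branch x7) = -7
  n11 = max2(0, -7) = 0
  n13 = min2(-7, -7) = -7
  n14 = min2(0, -7) = -7
  n15 = max2(-7, -7) = -7

Second demand — change propagation:
  n3: re-runs because x7 -7->0; new result 0.
  n4: re-runs because x7 -7->0; n3 7->0; new result 0.
  n7: newly demanded (no cache) — executes and yields 0.
  n8: re-runs because n3 7->0; n4 -7->0; new result 0 (unchanged).
  n10: re-runs because x7 -7->0; x7 -7->0; new result 0.
  n11: re-runs because n10 -7->0; new result 0 (unchanged).
  n13: re-runs because x7 -7->0; n10 -7->0; new result 0.
  n14: re-runs because n10 -7->0; new result 0.
  n15: re-runs because n13 -7->0; n14 -7->0; new result 0.

The important point: the flipped condition pulls in fresh nodes; n7 runs for the first time.

Dirty set: n3, n4, n8, n10, n11, n13, n14, n15.
Run set: n3, n4, n7, n8, n10, n11, n13, n14, n15 (9 run).
All dirty computations ended up running.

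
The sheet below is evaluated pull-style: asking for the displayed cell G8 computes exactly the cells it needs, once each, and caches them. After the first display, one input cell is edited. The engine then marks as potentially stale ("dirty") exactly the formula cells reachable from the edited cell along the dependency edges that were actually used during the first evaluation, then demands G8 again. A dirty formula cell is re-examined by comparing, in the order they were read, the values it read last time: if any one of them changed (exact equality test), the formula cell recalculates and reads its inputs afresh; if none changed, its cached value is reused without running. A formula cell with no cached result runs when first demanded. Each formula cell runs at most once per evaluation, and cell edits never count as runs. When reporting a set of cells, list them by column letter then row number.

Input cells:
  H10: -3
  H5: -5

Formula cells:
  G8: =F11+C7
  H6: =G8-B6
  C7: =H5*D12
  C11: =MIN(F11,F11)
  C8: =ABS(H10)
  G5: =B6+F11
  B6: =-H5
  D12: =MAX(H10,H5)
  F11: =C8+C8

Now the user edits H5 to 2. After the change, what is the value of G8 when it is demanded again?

Demanding G8 again yields 10.

First demand of the output computes:
  C8 = ABS(-3) = 3
  D12 = MAX(-3, -5) = -3
  C7 = -5 * -3 = 15
  F11 = 3 + 3 = 6
  G8 = 6 + 15 = 21

After the edit, cleaning proceeds:
  D12: a read changed (H5 -5->2) — executes, giving 2.
  C7: a read changed (H5 -5->2; D12 -3->2) — executes, giving 4.
  G8: a read changed (C7 15->4) — executes, giving 10.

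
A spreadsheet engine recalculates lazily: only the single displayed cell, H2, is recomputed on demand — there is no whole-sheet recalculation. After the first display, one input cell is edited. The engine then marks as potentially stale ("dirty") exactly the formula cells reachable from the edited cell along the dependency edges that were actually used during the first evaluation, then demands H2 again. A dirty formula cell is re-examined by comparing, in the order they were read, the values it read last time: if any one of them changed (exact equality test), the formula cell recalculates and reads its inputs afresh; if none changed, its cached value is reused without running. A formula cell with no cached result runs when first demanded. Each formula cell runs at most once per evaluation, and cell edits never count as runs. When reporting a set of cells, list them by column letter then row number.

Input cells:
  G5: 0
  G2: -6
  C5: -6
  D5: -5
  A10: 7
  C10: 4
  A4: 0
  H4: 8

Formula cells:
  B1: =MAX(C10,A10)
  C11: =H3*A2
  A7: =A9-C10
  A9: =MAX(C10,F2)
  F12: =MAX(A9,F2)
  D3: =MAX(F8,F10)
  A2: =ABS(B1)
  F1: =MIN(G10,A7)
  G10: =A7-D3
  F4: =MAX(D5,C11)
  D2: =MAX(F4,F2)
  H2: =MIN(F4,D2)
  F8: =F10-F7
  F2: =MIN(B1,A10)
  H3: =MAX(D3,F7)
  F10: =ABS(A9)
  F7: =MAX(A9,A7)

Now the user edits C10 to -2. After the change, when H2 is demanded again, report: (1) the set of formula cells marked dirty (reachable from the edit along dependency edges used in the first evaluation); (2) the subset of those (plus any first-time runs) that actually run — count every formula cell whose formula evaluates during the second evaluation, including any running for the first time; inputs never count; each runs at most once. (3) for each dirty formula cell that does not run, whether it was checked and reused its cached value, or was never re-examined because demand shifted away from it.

First evaluation (everything demanded from the output):
  B1 = MAX(4, 7) = 7
  A2 = ABS(7) = 7
  F2 = MIN(7, 7) = 7
  A9 = MAX(4, 7) = 7
  A7 = 7 - 4 = 3
  F7 = MAX(7, 3) = 7
  F10 = ABS(7) = 7
  F8 = 7 - 7 = 0
  D3 = MAX(0, 7) = 7
  H3 = MAX(7, 7) = 7
  C11 = 7 * 7 = 49
  F4 = MAX(-5, 49) = 49
  D2 = MAX(49, 7) = 49
  H2 = MIN(49, 49) = 49

Propagation after the edit:
  B1: runs — C10 4->-2; result 7 (same value as before).
  A2: checked — values it read are unchanged (B1 unchanged); reused cached 7 without running.
  F2: checked — values it read are unchanged (B1 unchanged, A10 unchanged); reused cached 7 without running.
  A9: runs — C10 4->-2; result 7 (same value as before).
  A7: runs — C10 4->-2; result 9.
  F7: runs — A7 3->9; result 9.
  F10: checked — values it read are unchanged (A9 unchanged); reused cached 7 without running.
  F8: runs — F7 7->9; result -2.
  D3: runs — F8 0->-2; result 7 (same value as before).
  H3: runs — F7 7->9; result 9.
  C11: runs — H3 7->9; result 63.
  F4: runs — C11 49->63; result 63.
  D2: runs — F4 49->63; result 63.
  H2: runs — F4 49->63; D2 49->63; result 63.

Key observation: the cutoff stops propagation at F2 — its inputs' values are unchanged, so it reuses its cache.

Marked dirty: A2, A7, A9, B1, C11, D2, D3, F2, F4, F7, F8, F10, H2, H3.
Formula cells that run: A7, A9, B1, C11, D2, D3, F4, F7, F8, H2, H3 — 11 in total.
Checked but reused from cache: A2, F2, F10.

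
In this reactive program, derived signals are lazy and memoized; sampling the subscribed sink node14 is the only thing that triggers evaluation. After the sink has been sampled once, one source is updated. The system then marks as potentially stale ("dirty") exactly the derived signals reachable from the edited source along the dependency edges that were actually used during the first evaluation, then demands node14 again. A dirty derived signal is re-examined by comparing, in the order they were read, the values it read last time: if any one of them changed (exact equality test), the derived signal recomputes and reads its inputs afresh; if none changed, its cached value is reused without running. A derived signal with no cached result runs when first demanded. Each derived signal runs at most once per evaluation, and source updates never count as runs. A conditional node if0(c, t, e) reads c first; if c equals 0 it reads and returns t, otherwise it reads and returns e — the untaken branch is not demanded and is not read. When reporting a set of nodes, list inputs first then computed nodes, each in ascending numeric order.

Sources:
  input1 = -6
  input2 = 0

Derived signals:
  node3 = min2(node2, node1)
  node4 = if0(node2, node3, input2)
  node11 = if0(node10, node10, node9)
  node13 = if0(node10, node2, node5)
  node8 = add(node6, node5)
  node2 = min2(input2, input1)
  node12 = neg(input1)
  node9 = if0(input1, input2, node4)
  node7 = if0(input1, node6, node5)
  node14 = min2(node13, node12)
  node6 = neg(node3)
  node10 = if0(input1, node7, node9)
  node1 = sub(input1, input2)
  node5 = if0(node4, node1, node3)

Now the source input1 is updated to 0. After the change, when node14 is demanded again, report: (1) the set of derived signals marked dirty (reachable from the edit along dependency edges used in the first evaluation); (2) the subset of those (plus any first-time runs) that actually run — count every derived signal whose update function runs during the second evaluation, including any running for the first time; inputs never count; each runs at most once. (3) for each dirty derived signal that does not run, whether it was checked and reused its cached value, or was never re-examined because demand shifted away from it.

First demand of the output computes:
  node2 = min2(0, -6) = -6
  node4 = if0(node2=-6 -> else branch input2) = 0
  node9 = if0(input1=-6 -> else branch node4) = 0
  node10 = if0(input1=-6 -> else branch node9) = 0
  node12 = neg(-6) = 6
  node13 = if0(node10=0 -> then branch node2) = -6
  node14 = min2(-6, 6) = -6

After the edit, cleaning proceeds:
  node1: had never run; runs now, result 0.
  node2: a read changed (input1 -6->0) — executes, giving 0.
  node3: had never run; runs now, result 0.
  node4: stays stale; no demand reaches it after the flip.
  node6: had never run; runs now, result 0.
  node7: had never run; runs now, result 0.
  node9: stays stale; no demand reaches it after the flip.
  node10: a read changed (input1 -6->0) — executes, giving 0 — identical to its old value.
  node12: a read changed (input1 -6->0) — executes, giving 0.
  node13: a read changed (node2 -6->0) — executes, giving 0.
  node14: a read changed (node13 -6->0; node12 6->0) — executes, giving 0.

Note the branch switch — demand abandons node4, node9, which are never re-examined.

The edit dirties: node2, node4, node9, node10, node12, node13, node14.
9 derived signals run: node1, node2, node3, node6, node7, node10, node12, node13, node14.
Unvisited dirty nodes (no longer demanded): node4, node9.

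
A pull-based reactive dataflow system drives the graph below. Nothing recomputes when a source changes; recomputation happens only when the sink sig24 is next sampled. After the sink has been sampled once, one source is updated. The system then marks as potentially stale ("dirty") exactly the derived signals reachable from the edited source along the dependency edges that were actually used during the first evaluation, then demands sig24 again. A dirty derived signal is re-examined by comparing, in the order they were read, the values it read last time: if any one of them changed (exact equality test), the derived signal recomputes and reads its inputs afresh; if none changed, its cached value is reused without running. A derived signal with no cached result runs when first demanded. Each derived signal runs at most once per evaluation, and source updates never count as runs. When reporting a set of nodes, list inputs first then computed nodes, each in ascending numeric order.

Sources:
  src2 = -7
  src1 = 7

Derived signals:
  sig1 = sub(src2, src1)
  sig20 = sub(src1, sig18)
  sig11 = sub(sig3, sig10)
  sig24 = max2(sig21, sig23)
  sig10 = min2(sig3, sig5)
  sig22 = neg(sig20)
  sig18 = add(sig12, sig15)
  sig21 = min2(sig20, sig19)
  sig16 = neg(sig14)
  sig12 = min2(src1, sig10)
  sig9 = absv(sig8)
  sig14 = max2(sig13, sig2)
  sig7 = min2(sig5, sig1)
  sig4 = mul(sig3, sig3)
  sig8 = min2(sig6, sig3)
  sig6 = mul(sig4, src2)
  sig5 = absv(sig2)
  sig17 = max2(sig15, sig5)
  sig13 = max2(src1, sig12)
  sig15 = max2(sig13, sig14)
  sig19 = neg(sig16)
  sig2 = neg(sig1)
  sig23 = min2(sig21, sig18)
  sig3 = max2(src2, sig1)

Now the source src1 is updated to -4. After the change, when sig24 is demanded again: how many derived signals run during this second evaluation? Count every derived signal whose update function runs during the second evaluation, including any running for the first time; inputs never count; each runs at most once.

Derived signals that run: sig1, sig2, sig3, sig5, sig10, sig12, sig13, sig14, sig15, sig16, sig18, sig19, sig20, sig21, sig23, sig24 — 16 in total.

First evaluation (everything demanded from the output):
  sig1 = sub(-7, 7) = -14
  sig2 = neg(-14) = 14
  sig3 = max2(-7, -14) = -7
  sig5 = absv(14) = 14
  sig10 = min2(-7, 14) = -7
  sig12 = min2(7, -7) = -7
  sig13 = max2(7, -7) = 7
  sig14 = max2(7, 14) = 14
  sig15 = max2(7, 14) = 14
  sig16 = neg(14) = -14
  sig18 = add(-7, 14) = 7
  sig19 = neg(-14) = 14
  sig20 = sub(7, 7) = 0
  sig21 = min2(0, 14) = 0
  sig23 = min2(0, 7) = 0
  sig24 = max2(0, 0) = 0

Propagation after the edit:
  sig1: runs — src1 7->-4; result -3.
  sig2: runs — sig1 -14->-3; result 3.
  sig3: runs — sig1 -14->-3; result -3.
  sig5: runs — sig2 14->3; result 3.
  sig10: runs — sig3 -7->-3; sig5 14->3; result -3.
  sig12: runs — src1 7->-4; sig10 -7->-3; result -4.
  sig13: runs — src1 7->-4; sig12 -7->-4; result -4.
  sig14: runs — sig13 7->-4; sig2 14->3; result 3.
  sig15: runs — sig13 7->-4; sig14 14->3; result 3.
  sig16: runs — sig14 14->3; result -3.
  sig18: runs — sig12 -7->-4; sig15 14->3; result -1.
  sig19: runs — sig16 -14->-3; result 3.
  sig20: runs — src1 7->-4; sig18 7->-1; result -3.
  sig21: runs — sig20 0->-3; sig19 14->3; result -3.
  sig23: runs — sig21 0->-3; sig18 7->-1; result -3.
  sig24: runs — sig21 0->-3; sig23 0->-3; result -3.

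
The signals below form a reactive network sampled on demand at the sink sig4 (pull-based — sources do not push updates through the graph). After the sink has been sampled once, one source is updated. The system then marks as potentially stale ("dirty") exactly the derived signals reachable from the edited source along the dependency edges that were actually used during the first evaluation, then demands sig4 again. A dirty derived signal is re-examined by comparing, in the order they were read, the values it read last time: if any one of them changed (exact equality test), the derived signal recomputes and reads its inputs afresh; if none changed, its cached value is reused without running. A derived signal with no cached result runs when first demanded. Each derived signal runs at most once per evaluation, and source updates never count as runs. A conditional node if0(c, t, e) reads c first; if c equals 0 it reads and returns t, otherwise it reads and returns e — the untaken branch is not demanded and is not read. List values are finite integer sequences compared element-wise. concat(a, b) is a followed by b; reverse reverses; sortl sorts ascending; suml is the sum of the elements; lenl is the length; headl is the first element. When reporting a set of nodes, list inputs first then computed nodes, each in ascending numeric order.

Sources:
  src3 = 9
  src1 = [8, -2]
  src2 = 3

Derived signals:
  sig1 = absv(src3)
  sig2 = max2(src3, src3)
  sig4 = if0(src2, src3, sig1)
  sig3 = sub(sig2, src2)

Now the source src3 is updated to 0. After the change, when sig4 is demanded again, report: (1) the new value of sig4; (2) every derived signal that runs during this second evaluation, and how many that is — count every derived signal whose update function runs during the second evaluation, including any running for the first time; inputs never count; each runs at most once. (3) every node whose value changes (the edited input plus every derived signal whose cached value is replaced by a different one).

Initial pass — values computed on the first demand:
  sig1 = absv(9) = 9
  sig4 = if0(src2=3 -> else branch sig1) = 9

Second demand — change propagation:
  sig1: re-runs because src3 9->0; new result 0.
  sig4: re-runs because sig1 9->0; new result 0.

sig4 now evaluates to 0.
Run set: sig1, sig4 (2 run).
Changed values: src3, sig1, sig4.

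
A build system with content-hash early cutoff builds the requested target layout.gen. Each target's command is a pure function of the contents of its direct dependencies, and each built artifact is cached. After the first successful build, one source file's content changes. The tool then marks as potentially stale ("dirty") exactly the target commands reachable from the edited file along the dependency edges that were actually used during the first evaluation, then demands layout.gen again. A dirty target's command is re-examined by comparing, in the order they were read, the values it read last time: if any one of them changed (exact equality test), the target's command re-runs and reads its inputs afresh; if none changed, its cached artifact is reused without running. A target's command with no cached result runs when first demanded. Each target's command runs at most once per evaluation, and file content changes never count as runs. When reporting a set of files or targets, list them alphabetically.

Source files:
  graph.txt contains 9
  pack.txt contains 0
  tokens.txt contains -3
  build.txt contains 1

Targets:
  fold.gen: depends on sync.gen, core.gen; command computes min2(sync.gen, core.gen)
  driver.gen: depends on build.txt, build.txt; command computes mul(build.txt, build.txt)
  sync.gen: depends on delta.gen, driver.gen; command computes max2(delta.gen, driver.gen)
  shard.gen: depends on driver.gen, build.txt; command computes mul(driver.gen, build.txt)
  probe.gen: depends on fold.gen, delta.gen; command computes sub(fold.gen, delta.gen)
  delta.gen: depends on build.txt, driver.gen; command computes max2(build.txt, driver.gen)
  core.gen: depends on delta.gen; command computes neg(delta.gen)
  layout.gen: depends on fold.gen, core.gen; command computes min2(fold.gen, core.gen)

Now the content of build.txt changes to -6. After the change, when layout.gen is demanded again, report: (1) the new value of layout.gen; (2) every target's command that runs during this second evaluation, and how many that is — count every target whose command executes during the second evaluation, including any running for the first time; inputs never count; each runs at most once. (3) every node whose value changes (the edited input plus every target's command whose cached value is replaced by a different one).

First evaluation (everything demanded from the output):
  driver.gen = mul(1, 1) = 1
  delta.gen = max2(1, 1) = 1
  core.gen = neg(1) = -1
  sync.gen = max2(1, 1) = 1
  fold.gen = min2(1, -1) = -1
  layout.gen = min2(-1, -1) = -1

Propagation after the edit:
  driver.gen: runs — build.txt 1->-6; build.txt 1->-6; result 36.
  delta.gen: runs — build.txt 1->-6; driver.gen 1->36; result 36.
  core.gen: runs — delta.gen 1->36; result -36.
  sync.gen: runs — delta.gen 1->36; driver.gen 1->36; result 36.
  fold.gen: runs — sync.gen 1->36; core.gen -1->-36; result -36.
  layout.gen: runs — fold.gen -1->-36; core.gen -1->-36; result -36.

New value of layout.gen: -36.
Target commands that run: core.gen, delta.gen, driver.gen, fold.gen, layout.gen, sync.gen — 6 in total.
Values that change: build.txt, core.gen, delta.gen, driver.gen, fold.gen, layout.gen, sync.gen.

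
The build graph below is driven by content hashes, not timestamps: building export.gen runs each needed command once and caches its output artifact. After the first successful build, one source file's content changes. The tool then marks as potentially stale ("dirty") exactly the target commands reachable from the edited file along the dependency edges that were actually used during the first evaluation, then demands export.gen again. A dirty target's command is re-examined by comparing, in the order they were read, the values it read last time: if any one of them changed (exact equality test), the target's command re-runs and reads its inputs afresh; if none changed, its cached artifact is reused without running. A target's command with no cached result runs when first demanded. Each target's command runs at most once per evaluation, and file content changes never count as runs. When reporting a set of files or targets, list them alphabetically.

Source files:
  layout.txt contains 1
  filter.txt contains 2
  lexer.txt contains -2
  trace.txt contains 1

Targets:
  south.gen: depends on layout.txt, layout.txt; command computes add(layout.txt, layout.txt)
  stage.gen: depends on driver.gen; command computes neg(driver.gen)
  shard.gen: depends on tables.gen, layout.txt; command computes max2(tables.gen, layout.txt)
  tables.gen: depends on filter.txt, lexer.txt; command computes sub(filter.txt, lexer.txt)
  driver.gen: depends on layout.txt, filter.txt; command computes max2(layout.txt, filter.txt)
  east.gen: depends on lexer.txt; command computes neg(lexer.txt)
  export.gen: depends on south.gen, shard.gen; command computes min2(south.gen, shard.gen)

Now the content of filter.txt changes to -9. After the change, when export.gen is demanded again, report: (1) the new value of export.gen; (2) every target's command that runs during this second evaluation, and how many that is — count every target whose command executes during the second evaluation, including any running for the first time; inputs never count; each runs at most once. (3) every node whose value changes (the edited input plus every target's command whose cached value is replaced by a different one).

export.gen now evaluates to 1.
Run set: export.gen, shard.gen, tables.gen (3 run).
Changed values: export.gen, filter.txt, shard.gen, tables.gen.

Initial pass — values computed on the first demand:
  south.gen = add(1, 1) = 2
  tables.gen = sub(2, -2) = 4
  shard.gen = max2(4, 1) = 4
  export.gen = min2(2, 4) = 2

Second demand — change propagation:
  tables.gen: re-runs because filter.txt 2->-9; new result -7.
  shard.gen: re-runs because tables.gen 4->-7; new result 1.
  export.gen: re-runs because shard.gen 4->1; new result 1.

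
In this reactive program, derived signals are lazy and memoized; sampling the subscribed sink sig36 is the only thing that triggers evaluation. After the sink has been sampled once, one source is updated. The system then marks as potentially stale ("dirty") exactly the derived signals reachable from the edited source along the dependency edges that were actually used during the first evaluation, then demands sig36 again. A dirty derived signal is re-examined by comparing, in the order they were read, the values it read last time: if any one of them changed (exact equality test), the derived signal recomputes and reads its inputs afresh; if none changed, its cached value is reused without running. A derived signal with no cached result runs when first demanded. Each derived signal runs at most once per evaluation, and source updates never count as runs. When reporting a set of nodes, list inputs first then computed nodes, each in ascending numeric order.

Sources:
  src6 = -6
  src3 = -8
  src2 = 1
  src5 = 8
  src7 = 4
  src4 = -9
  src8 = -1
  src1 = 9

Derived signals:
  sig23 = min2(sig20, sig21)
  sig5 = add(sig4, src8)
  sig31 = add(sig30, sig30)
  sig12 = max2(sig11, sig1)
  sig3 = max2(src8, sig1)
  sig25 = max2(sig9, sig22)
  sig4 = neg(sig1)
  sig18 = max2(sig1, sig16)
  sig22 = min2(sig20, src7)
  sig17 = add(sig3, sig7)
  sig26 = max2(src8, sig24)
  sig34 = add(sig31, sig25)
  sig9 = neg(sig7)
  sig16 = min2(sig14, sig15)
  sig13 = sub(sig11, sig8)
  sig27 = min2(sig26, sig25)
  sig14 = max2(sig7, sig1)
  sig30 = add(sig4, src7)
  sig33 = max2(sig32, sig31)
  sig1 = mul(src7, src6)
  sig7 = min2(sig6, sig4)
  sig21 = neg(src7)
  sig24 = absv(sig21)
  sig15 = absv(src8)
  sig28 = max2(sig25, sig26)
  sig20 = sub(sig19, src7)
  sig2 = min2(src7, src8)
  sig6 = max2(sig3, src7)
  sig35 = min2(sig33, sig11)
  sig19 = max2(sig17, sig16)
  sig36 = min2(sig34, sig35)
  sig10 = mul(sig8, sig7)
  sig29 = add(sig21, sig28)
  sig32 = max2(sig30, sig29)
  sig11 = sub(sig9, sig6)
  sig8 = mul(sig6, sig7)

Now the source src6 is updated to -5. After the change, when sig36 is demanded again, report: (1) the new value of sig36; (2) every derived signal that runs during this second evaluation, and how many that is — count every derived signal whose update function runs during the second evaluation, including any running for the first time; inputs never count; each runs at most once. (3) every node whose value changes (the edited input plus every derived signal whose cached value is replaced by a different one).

Demanding sig36 again yields -8.
12 derived signals run: sig1, sig3, sig4, sig7, sig14, sig30, sig31, sig32, sig33, sig34, sig35, sig36.
The nodes whose values change: src6, sig1, sig4, sig30, sig31, sig32, sig33, sig34.
Note where the cutoff bites: sig6 is checked, finds nothing changed, and keeps its cache.

First demand of the output computes:
  sig1 = mul(4, -6) = -24
  sig3 = max2(-1, -24) = -1
  sig4 = neg(-24) = 24
  sig6 = max2(-1, 4) = 4
  sig7 = min2(4, 24) = 4
  sig9 = neg(4) = -4
  sig11 = sub(-4, 4) = -8
  sig14 = max2(4, -24) = 4
  sig15 = absv(-1) = 1
  sig16 = min2(4, 1) = 1
  sig17 = add(-1, 4) = 3
  sig19 = max2(3, 1) = 3
  sig20 = sub(3, 4) = -1
  sig21 = neg(4) = -4
  sig22 = min2(-1, 4) = -1
  sig24 = absv(-4) = 4
  sig25 = max2(-4, -1) = -1
  sig26 = max2(-1, 4) = 4
  sig28 = max2(-1, 4) = 4
  sig29 = add(-4, 4) = 0
  sig30 = add(24, 4) = 28
  sig31 = add(28, 28) = 56
  sig32 = max2(28, 0) = 28
  sig33 = max2(28, 56) = 56
  sig34 = add(56, -1) = 55
  sig35 = min2(56, -8) = -8
  sig36 = min2(55, -8) = -8

After the edit, cleaning proceeds:
  sig1: a read changed (src6 -6->-5) — executes, giving -20.
  sig3: a read changed (sig1 -24->-20) — executes, giving -1 — identical to its old value.
  sig4: a read changed (sig1 -24->-20) — executes, giving 20.
  sig6: dirty, but its reads are unchanged (sig3 unchanged, src7 unchanged); cached 4 stands.
  sig7: a read changed (sig4 24->20) — executes, giving 4 — identical to its old value.
  sig9: dirty, but its reads are unchanged (sig7 unchanged); cached -4 stands.
  sig11: dirty, but its reads are unchanged (sig9 unchanged, sig6 unchanged); cached -8 stands.
  sig14: a read changed (sig1 -24->-20) — executes, giving 4 — identical to its old value.
  sig16: dirty, but its reads are unchanged (sig14 unchanged, sig15 unchanged); cached 1 stands.
  sig17: dirty, but its reads are unchanged (sig3 unchanged, sig7 unchanged); cached 3 stands.
  sig19: dirty, but its reads are unchanged (sig17 unchanged, sig16 unchanged); cached 3 stands.
  sig20: dirty, but its reads are unchanged (sig19 unchanged, src7 unchanged); cached -1 stands.
  sig22: dirty, but its reads are unchanged (sig20 unchanged, src7 unchanged); cached -1 stands.
  sig25: dirty, but its reads are unchanged (sig9 unchanged, sig22 unchanged); cached -1 stands.
  sig28: dirty, but its reads are unchanged (sig25 unchanged, sig26 unchanged); cached 4 stands.
  sig29: dirty, but its reads are unchanged (sig21 unchanged, sig28 unchanged); cached 0 stands.
  sig30: a read changed (sig4 24->20) — executes, giving 24.
  sig31: a read changed (sig30 28->24; sig30 28->24) — executes, giving 48.
  sig32: a read changed (sig30 28->24) — executes, giving 24.
  sig33: a read changed (sig32 28->24; sig31 56->48) — executes, giving 48.
  sig34: a read changed (sig31 56->48) — executes, giving 47.
  sig35: a read changed (sig33 56->48) — executes, giving -8 — identical to its old value.
  sig36: a read changed (sig34 55->47) — executes, giving -8 — identical to its old value.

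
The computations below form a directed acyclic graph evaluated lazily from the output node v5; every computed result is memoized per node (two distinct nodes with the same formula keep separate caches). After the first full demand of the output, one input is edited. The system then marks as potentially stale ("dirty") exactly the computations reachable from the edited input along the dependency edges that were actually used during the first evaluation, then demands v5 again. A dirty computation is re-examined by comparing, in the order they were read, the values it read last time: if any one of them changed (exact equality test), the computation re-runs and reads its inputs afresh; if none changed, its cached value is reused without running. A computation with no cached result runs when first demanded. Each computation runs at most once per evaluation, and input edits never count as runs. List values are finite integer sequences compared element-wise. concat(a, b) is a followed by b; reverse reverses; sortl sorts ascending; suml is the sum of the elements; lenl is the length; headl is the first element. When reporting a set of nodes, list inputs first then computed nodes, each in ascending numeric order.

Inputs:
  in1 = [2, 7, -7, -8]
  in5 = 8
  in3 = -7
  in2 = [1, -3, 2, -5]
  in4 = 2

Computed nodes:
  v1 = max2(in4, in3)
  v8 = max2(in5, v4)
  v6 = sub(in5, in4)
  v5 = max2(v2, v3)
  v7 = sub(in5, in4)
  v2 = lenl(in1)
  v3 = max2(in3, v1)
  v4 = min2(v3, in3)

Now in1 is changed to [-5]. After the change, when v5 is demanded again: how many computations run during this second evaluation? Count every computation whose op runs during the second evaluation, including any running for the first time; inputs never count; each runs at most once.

2 computations run: v2, v5.

First demand of the output computes:
  v1 = max2(2, -7) = 2
  v2 = lenl([2, 7, -7, -8]) = 4
  v3 = max2(-7, 2) = 2
  v5 = max2(4, 2) = 4

After the edit, cleaning proceeds:
  v2: a read changed (in1 [2, 7, -7, -8]->[-5]) — executes, giving 1.
  v5: a read changed (v2 4->1) — executes, giving 2.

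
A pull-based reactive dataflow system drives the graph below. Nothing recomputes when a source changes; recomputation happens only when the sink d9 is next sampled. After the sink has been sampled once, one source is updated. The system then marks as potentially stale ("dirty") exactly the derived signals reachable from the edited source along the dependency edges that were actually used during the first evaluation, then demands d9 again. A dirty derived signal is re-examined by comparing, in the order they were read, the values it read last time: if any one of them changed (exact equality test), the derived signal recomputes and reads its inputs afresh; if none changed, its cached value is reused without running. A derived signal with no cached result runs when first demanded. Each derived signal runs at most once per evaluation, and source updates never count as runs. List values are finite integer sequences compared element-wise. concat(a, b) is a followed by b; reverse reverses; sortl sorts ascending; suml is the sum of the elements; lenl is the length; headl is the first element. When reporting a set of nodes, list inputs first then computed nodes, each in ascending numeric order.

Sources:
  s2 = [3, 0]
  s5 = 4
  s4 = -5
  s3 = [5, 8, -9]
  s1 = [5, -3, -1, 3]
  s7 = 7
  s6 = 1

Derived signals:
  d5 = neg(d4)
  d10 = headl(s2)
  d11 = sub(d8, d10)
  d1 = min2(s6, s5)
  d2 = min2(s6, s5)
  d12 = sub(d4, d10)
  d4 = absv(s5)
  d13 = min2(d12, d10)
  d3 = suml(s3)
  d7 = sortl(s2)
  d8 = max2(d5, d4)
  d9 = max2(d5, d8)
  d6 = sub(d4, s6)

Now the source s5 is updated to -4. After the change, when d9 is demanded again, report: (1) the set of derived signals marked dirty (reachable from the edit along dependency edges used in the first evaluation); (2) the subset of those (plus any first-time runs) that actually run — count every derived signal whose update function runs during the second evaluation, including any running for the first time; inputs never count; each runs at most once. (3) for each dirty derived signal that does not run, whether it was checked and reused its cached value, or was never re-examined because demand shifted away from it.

Marked dirty: d4, d5, d8, d9.
Derived signals that run: d4 — 1 in total.
Checked but reused from cache: d5, d8, d9.
Key observation: the change is absorbed at d4 — it re-runs but produces the same value, and the output's value is unchanged.

First evaluation (everything demanded from the output):
  d4 = absv(4) = 4
  d5 = neg(4) = -4
  d8 = max2(-4, 4) = 4
  d9 = max2(-4, 4) = 4

Propagation after the edit:
  d4: runs — s5 4->-4; result 4 (same value as before).
  d5: checked — values it read are unchanged (d4 unchanged); reused cached -4 without running.
  d8: checked — values it read are unchanged (d5 unchanged, d4 unchanged); reused cached 4 without running.
  d9: checked — values it read are unchanged (d5 unchanged, d8 unchanged); reused cached 4 without running.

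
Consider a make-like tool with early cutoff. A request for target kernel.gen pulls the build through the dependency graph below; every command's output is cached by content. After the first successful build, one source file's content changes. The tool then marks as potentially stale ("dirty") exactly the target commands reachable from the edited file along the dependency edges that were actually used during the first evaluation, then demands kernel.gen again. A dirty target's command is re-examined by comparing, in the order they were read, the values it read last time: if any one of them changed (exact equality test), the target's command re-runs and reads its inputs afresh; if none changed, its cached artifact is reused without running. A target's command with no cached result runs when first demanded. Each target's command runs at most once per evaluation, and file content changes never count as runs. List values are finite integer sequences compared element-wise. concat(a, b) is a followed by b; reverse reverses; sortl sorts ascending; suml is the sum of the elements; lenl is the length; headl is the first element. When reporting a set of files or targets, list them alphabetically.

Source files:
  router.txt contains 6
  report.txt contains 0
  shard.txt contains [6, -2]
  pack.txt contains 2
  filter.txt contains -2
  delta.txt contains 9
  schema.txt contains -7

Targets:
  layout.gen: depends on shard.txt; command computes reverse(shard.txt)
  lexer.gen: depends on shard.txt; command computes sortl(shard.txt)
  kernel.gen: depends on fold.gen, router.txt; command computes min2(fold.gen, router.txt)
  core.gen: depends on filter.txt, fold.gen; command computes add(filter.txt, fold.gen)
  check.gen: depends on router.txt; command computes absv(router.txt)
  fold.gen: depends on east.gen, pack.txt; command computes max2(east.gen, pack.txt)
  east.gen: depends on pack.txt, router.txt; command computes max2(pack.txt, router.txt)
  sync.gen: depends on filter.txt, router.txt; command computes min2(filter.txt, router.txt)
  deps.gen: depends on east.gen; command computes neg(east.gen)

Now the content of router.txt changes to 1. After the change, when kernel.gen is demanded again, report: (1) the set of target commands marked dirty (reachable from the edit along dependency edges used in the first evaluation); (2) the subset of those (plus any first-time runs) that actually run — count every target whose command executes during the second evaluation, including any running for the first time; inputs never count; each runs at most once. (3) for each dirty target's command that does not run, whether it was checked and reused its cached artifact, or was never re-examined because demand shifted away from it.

The edit dirties: east.gen, fold.gen, kernel.gen.
3 target commands run: east.gen, fold.gen, kernel.gen.
No dirty target's command escaped a run.

First demand of the output computes:
  east.gen = max2(2, 6) = 6
  fold.gen = max2(6, 2) = 6
  kernel.gen = min2(6, 6) = 6

After the edit, cleaning proceeds:
  east.gen: a read changed (router.txt 6->1) — executes, giving 2.
  fold.gen: a read changed (east.gen 6->2) — executes, giving 2.
  kernel.gen: a read changed (fold.gen 6->2; router.txt 6->1) — executes, giving 1.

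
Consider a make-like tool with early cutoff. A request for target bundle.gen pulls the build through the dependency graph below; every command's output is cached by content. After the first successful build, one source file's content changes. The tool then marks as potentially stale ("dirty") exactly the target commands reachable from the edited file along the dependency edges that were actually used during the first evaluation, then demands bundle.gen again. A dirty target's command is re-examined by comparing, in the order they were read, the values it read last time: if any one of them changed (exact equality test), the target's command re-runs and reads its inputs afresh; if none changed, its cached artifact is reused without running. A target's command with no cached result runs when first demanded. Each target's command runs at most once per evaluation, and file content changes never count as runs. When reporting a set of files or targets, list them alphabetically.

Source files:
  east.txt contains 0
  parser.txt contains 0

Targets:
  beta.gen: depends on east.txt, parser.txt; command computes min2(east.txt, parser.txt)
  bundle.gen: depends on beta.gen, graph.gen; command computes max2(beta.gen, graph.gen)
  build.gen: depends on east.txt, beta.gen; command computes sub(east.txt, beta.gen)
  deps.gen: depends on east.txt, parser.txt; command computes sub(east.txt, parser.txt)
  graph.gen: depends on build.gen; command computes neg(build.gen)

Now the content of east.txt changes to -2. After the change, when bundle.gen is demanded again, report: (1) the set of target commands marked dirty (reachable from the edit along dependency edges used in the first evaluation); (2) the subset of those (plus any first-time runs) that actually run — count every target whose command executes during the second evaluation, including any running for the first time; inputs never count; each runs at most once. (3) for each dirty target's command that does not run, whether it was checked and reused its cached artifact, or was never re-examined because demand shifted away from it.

The edit dirties: beta.gen, build.gen, bundle.gen, graph.gen.
3 target commands run: beta.gen, build.gen, bundle.gen.
Cache hits after checking: graph.gen.
Note where the cutoff bites: graph.gen is checked, finds nothing changed, and keeps its cache.

First demand of the output computes:
  beta.gen = min2(0, 0) = 0
  build.gen = sub(0, 0) = 0
  graph.gen = neg(0) = 0
  bundle.gen = max2(0, 0) = 0

After the edit, cleaning proceeds:
  beta.gen: a read changed (east.txt 0->-2) — executes, giving -2.
  build.gen: a read changed (east.txt 0->-2; beta.gen 0->-2) — executes, giving 0 — identical to its old value.
  graph.gen: dirty, but its reads are unchanged (build.gen unchanged); cached 0 stands.
  bundle.gen: a read changed (beta.gen 0->-2) — executes, giving 0 — identical to its old value.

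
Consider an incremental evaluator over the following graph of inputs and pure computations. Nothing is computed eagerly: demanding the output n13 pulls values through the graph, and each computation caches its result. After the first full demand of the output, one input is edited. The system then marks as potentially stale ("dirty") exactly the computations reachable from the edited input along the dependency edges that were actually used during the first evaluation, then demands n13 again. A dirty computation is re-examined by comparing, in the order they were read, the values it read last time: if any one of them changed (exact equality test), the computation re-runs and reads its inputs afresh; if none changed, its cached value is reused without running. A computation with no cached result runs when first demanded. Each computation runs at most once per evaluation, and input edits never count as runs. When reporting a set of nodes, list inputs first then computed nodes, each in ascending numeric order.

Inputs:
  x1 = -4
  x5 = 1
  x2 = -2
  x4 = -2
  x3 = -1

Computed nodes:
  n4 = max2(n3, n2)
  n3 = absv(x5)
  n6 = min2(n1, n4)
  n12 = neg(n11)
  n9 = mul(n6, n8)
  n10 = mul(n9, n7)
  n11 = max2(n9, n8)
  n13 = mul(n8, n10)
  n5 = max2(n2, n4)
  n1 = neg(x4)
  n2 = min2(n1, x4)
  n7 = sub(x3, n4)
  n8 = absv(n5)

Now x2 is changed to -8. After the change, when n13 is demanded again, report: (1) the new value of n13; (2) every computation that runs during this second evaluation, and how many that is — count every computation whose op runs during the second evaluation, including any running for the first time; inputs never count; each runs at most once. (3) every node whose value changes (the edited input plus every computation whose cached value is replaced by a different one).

n13 now evaluates to -2.
Run set: none (0 run).
Changed values: x2.
The important point: nothing the output needs ever reads x2, so the edit is invisible to it.

Initial pass — values computed on the first demand:
  n1 = neg(-2) = 2
  n2 = min2(2, -2) = -2
  n3 = absv(1) = 1
  n4 = max2(1, -2) = 1
  n5 = max2(-2, 1) = 1
  n6 = min2(2, 1) = 1
  n7 = sub(-1, 1) = -2
  n8 = absv(1) = 1
  n9 = mul(1, 1) = 1
  n10 = mul(1, -2) = -2
  n13 = mul(1, -2) = -2

Second demand — change propagation:
  no demanded computation ever read x2, so the edit dirties nothing and nothing runs.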